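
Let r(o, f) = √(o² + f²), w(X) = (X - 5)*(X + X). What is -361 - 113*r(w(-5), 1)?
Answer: -361 - 113*√10001 ≈ -11662.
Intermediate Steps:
w(X) = 2*X*(-5 + X) (w(X) = (-5 + X)*(2*X) = 2*X*(-5 + X))
r(o, f) = √(f² + o²)
-361 - 113*r(w(-5), 1) = -361 - 113*√(1² + (2*(-5)*(-5 - 5))²) = -361 - 113*√(1 + (2*(-5)*(-10))²) = -361 - 113*√(1 + 100²) = -361 - 113*√(1 + 10000) = -361 - 113*√10001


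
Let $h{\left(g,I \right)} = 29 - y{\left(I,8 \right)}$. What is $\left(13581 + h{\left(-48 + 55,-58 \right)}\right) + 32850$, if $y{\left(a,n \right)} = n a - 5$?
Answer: $46929$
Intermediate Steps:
$y{\left(a,n \right)} = -5 + a n$ ($y{\left(a,n \right)} = a n - 5 = -5 + a n$)
$h{\left(g,I \right)} = 34 - 8 I$ ($h{\left(g,I \right)} = 29 - \left(-5 + I 8\right) = 29 - \left(-5 + 8 I\right) = 34 - 8 I$)
$\left(13581 + h{\left(-48 + 55,-58 \right)}\right) + 32850 = \left(13581 + \left(34 - -464\right)\right) + 32850 = \left(13581 + \left(34 + 464\right)\right) + 32850 = \left(13581 + 498\right) + 32850 = 14079 + 32850 = 46929$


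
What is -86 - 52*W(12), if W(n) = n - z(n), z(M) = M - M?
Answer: -710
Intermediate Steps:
z(M) = 0
W(n) = n (W(n) = n - 1*0 = n + 0 = n)
-86 - 52*W(12) = -86 - 52*12 = -86 - 624 = -710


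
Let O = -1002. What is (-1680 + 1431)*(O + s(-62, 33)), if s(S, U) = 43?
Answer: 238791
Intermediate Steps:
(-1680 + 1431)*(O + s(-62, 33)) = (-1680 + 1431)*(-1002 + 43) = -249*(-959) = 238791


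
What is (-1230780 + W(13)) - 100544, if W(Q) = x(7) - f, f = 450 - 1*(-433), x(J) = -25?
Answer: -1332232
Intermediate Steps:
f = 883 (f = 450 + 433 = 883)
W(Q) = -908 (W(Q) = -25 - 1*883 = -25 - 883 = -908)
(-1230780 + W(13)) - 100544 = (-1230780 - 908) - 100544 = -1231688 - 100544 = -1332232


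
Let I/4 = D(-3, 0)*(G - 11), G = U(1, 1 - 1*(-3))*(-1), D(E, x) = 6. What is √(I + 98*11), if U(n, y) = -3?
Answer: √886 ≈ 29.766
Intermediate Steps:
G = 3 (G = -3*(-1) = 3)
I = -192 (I = 4*(6*(3 - 11)) = 4*(6*(-8)) = 4*(-48) = -192)
√(I + 98*11) = √(-192 + 98*11) = √(-192 + 1078) = √886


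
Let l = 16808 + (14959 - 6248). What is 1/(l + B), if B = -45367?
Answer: -1/19848 ≈ -5.0383e-5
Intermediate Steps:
l = 25519 (l = 16808 + 8711 = 25519)
1/(l + B) = 1/(25519 - 45367) = 1/(-19848) = -1/19848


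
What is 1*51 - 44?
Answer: 7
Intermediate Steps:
1*51 - 44 = 51 - 44 = 7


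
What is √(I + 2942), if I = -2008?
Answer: √934 ≈ 30.561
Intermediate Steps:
√(I + 2942) = √(-2008 + 2942) = √934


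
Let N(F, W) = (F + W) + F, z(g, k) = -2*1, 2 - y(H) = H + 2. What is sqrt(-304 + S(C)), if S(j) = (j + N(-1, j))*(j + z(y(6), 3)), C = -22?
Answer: 20*sqrt(2) ≈ 28.284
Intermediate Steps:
y(H) = -H (y(H) = 2 - (H + 2) = 2 - (2 + H) = 2 + (-2 - H) = -H)
z(g, k) = -2
N(F, W) = W + 2*F
S(j) = (-2 + j)*(-2 + 2*j) (S(j) = (j + (j + 2*(-1)))*(j - 2) = (j + (j - 2))*(-2 + j) = (j + (-2 + j))*(-2 + j) = (-2 + 2*j)*(-2 + j) = (-2 + j)*(-2 + 2*j))
sqrt(-304 + S(C)) = sqrt(-304 + (4 - 6*(-22) + 2*(-22)**2)) = sqrt(-304 + (4 + 132 + 2*484)) = sqrt(-304 + (4 + 132 + 968)) = sqrt(-304 + 1104) = sqrt(800) = 20*sqrt(2)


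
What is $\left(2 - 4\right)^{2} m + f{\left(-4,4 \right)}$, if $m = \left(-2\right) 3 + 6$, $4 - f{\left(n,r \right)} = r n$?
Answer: $20$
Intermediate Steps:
$f{\left(n,r \right)} = 4 - n r$ ($f{\left(n,r \right)} = 4 - r n = 4 - n r$)
$m = 0$ ($m = -6 + 6 = 0$)
$\left(2 - 4\right)^{2} m + f{\left(-4,4 \right)} = \left(2 - 4\right)^{2} \cdot 0 - \left(-4 - 16\right) = \left(-2\right)^{2} \cdot 0 + \left(4 + 16\right) = 4 \cdot 0 + 20 = 0 + 20 = 20$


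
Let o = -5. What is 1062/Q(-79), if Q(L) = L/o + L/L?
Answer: 885/14 ≈ 63.214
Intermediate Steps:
Q(L) = 1 - L/5 (Q(L) = L/(-5) + L/L = L*(-1/5) + 1 = -L/5 + 1 = 1 - L/5)
1062/Q(-79) = 1062/(1 - 1/5*(-79)) = 1062/(1 + 79/5) = 1062/(84/5) = 1062*(5/84) = 885/14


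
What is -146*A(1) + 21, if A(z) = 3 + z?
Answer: -563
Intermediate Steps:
-146*A(1) + 21 = -146*(3 + 1) + 21 = -146*4 + 21 = -584 + 21 = -563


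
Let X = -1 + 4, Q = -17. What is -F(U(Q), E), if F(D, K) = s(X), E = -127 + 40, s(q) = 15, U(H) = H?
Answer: -15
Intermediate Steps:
X = 3
E = -87
F(D, K) = 15
-F(U(Q), E) = -1*15 = -15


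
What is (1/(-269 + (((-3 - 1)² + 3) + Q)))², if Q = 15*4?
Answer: 1/36100 ≈ 2.7701e-5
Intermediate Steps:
Q = 60
(1/(-269 + (((-3 - 1)² + 3) + Q)))² = (1/(-269 + (((-3 - 1)² + 3) + 60)))² = (1/(-269 + (((-4)² + 3) + 60)))² = (1/(-269 + ((16 + 3) + 60)))² = (1/(-269 + (19 + 60)))² = (1/(-269 + 79))² = (1/(-190))² = (-1/190)² = 1/36100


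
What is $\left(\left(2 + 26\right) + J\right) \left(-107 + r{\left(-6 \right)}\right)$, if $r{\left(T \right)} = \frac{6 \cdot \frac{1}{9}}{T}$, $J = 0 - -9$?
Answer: $- \frac{35668}{9} \approx -3963.1$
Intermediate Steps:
$J = 9$ ($J = 0 + 9 = 9$)
$r{\left(T \right)} = \frac{2}{3 T}$ ($r{\left(T \right)} = \frac{6 \cdot \frac{1}{9}}{T} = \frac{2}{3 T}$)
$\left(\left(2 + 26\right) + J\right) \left(-107 + r{\left(-6 \right)}\right) = \left(\left(2 + 26\right) + 9\right) \left(-107 + \frac{2}{3 \left(-6\right)}\right) = \left(28 + 9\right) \left(-107 + \frac{2}{3} \left(- \frac{1}{6}\right)\right) = 37 \left(-107 - \frac{1}{9}\right) = 37 \left(- \frac{964}{9}\right) = - \frac{35668}{9}$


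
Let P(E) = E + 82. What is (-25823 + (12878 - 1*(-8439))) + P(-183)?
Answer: -4607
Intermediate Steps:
P(E) = 82 + E
(-25823 + (12878 - 1*(-8439))) + P(-183) = (-25823 + (12878 - 1*(-8439))) + (82 - 183) = (-25823 + (12878 + 8439)) - 101 = (-25823 + 21317) - 101 = -4506 - 101 = -4607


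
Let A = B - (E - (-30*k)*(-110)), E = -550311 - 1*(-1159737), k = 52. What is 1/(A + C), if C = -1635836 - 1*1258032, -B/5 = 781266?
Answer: -1/7238024 ≈ -1.3816e-7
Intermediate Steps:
B = -3906330 (B = -5*781266 = -3906330)
E = 609426 (E = -550311 + 1159737 = 609426)
A = -4344156 (A = -3906330 - (609426 - (-30*52)*(-110)) = -3906330 - (609426 - (-1560)*(-110)) = -3906330 - (609426 - 1*171600) = -3906330 - (609426 - 171600) = -3906330 - 1*437826 = -3906330 - 437826 = -4344156)
C = -2893868 (C = -1635836 - 1258032 = -2893868)
1/(A + C) = 1/(-4344156 - 2893868) = 1/(-7238024) = -1/7238024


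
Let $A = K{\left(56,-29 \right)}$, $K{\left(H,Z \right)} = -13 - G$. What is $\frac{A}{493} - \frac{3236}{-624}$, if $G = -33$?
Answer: $\frac{401957}{76908} \approx 5.2265$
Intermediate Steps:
$K{\left(H,Z \right)} = 20$ ($K{\left(H,Z \right)} = -13 - -33 = -13 + 33 = 20$)
$A = 20$
$\frac{A}{493} - \frac{3236}{-624} = \frac{20}{493} - \frac{3236}{-624} = 20 \cdot \frac{1}{493} - - \frac{809}{156} = \frac{20}{493} + \frac{809}{156} = \frac{401957}{76908}$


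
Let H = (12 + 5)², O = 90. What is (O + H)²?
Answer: 143641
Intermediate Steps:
H = 289 (H = 17² = 289)
(O + H)² = (90 + 289)² = 379² = 143641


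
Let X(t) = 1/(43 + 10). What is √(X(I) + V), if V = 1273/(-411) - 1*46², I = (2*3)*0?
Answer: I*√1005500796738/21783 ≈ 46.033*I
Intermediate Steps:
I = 0 (I = 6*0 = 0)
X(t) = 1/53
V = -870949/411 (V = 1273*(-1/411) - 1*2116 = -1273/411 - 2116 = -870949/411 ≈ -2119.1)
√(X(I) + V) = √(1/53 - 870949/411) = √(-46159886/21783) = I*√1005500796738/21783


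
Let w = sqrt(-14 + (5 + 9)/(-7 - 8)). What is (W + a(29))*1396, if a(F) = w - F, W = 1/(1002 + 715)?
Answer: -69509632/1717 + 5584*I*sqrt(210)/15 ≈ -40483.0 + 5394.7*I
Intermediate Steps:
w = 4*I*sqrt(210)/15 (w = sqrt(-14 + 14/(-15)) = sqrt(-14 + 14*(-1/15)) = sqrt(-14 - 14/15) = sqrt(-224/15) = 4*I*sqrt(210)/15 ≈ 3.8644*I)
W = 1/1717 ≈ 0.00058241
a(F) = -F + 4*I*sqrt(210)/15 (a(F) = 4*I*sqrt(210)/15 - F = -F + 4*I*sqrt(210)/15)
(W + a(29))*1396 = (1/1717 + (-1*29 + 4*I*sqrt(210)/15))*1396 = (1/1717 + (-29 + 4*I*sqrt(210)/15))*1396 = (-49792/1717 + 4*I*sqrt(210)/15)*1396 = -69509632/1717 + 5584*I*sqrt(210)/15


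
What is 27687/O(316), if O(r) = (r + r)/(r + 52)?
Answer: 1273602/79 ≈ 16122.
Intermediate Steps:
O(r) = 2*r/(52 + r) (O(r) = (2*r)/(52 + r) = 2*r/(52 + r))
27687/O(316) = 27687/((2*316/(52 + 316))) = 27687/((2*316/368)) = 27687/((2*316*(1/368))) = 27687/(79/46) = 27687*(46/79) = 1273602/79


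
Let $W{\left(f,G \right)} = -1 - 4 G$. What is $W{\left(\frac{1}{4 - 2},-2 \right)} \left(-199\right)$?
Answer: $-1393$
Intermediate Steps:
$W{\left(\frac{1}{4 - 2},-2 \right)} \left(-199\right) = \left(-1 - -8\right) \left(-199\right) = \left(-1 + 8\right) \left(-199\right) = 7 \left(-199\right) = -1393$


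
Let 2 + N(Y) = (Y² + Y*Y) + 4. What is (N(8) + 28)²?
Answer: 24964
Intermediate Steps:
N(Y) = 2 + 2*Y² (N(Y) = -2 + ((Y² + Y*Y) + 4) = -2 + ((Y² + Y²) + 4) = -2 + (2*Y² + 4) = -2 + (4 + 2*Y²) = 2 + 2*Y²)
(N(8) + 28)² = ((2 + 2*8²) + 28)² = ((2 + 2*64) + 28)² = ((2 + 128) + 28)² = (130 + 28)² = 158² = 24964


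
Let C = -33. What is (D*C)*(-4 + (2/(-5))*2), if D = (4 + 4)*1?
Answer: 6336/5 ≈ 1267.2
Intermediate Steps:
D = 8 (D = 8*1 = 8)
(D*C)*(-4 + (2/(-5))*2) = (8*(-33))*(-4 + (2/(-5))*2) = -264*(-4 + (2*(-⅕))*2) = -264*(-4 - ⅖*2) = -264*(-4 - ⅘) = -264*(-24/5) = 6336/5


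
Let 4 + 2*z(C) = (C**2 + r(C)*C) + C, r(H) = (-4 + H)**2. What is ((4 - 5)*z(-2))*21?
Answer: 777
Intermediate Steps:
z(C) = -2 + C/2 + C**2/2 + C*(-4 + C)**2/2 (z(C) = -2 + ((C**2 + (-4 + C)**2*C) + C)/2 = -2 + ((C**2 + C*(-4 + C)**2) + C)/2 = -2 + (C + C**2 + C*(-4 + C)**2)/2 = -2 + (C/2 + C**2/2 + C*(-4 + C)**2/2) = -2 + C/2 + C**2/2 + C*(-4 + C)**2/2)
((4 - 5)*z(-2))*21 = ((4 - 5)*(-2 + (1/2)*(-2) + (1/2)*(-2)**2 + (1/2)*(-2)*(-4 - 2)**2))*21 = -(-2 - 1 + (1/2)*4 + (1/2)*(-2)*(-6)**2)*21 = -(-2 - 1 + 2 + (1/2)*(-2)*36)*21 = -(-2 - 1 + 2 - 36)*21 = -1*(-37)*21 = 37*21 = 777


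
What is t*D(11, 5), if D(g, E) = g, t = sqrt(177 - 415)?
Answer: 11*I*sqrt(238) ≈ 169.7*I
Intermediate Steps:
t = I*sqrt(238) (t = sqrt(-238) = I*sqrt(238) ≈ 15.427*I)
t*D(11, 5) = (I*sqrt(238))*11 = 11*I*sqrt(238)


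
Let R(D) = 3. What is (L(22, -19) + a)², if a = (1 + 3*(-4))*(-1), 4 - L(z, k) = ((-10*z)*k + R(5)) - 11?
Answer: 17280649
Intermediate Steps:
L(z, k) = 12 + 10*k*z (L(z, k) = 4 - (((-10*z)*k + 3) - 11) = 4 - ((-10*k*z + 3) - 11) = 4 - ((3 - 10*k*z) - 11) = 4 - (-8 - 10*k*z) = 4 + (8 + 10*k*z) = 12 + 10*k*z)
a = 11 (a = (1 - 12)*(-1) = -11*(-1) = 11)
(L(22, -19) + a)² = ((12 + 10*(-19)*22) + 11)² = ((12 - 4180) + 11)² = (-4168 + 11)² = (-4157)² = 17280649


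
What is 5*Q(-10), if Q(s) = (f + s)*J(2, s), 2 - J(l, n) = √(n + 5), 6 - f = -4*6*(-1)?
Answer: -280 + 140*I*√5 ≈ -280.0 + 313.05*I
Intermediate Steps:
f = -18 (f = 6 - (-4*6)*(-1) = 6 - (-24)*(-1) = 6 - 1*24 = 6 - 24 = -18)
J(l, n) = 2 - √(5 + n) (J(l, n) = 2 - √(n + 5) = 2 - √(5 + n))
Q(s) = (-18 + s)*(2 - √(5 + s))
5*Q(-10) = 5*(-(-18 - 10)*(-2 + √(5 - 10))) = 5*(-1*(-28)*(-2 + √(-5))) = 5*(-1*(-28)*(-2 + I*√5)) = 5*(-56 + 28*I*√5) = -280 + 140*I*√5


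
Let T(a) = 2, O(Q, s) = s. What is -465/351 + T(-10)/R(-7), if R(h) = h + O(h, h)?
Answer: -1202/819 ≈ -1.4676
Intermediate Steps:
R(h) = 2*h (R(h) = h + h = 2*h)
-465/351 + T(-10)/R(-7) = -465/351 + 2/((2*(-7))) = -465*1/351 + 2/(-14) = -155/117 + 2*(-1/14) = -155/117 - ⅐ = -1202/819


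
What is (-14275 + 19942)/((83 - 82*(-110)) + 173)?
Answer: 1889/3092 ≈ 0.61093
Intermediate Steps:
(-14275 + 19942)/((83 - 82*(-110)) + 173) = 5667/((83 + 9020) + 173) = 5667/(9103 + 173) = 5667/9276 = 5667*(1/9276) = 1889/3092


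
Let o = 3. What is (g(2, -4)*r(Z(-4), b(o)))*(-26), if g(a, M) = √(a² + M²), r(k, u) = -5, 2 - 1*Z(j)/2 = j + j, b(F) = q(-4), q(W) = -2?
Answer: 260*√5 ≈ 581.38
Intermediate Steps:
b(F) = -2
Z(j) = 4 - 4*j (Z(j) = 4 - 2*(j + j) = 4 - 4*j)
g(a, M) = √(M² + a²)
(g(2, -4)*r(Z(-4), b(o)))*(-26) = (√((-4)² + 2²)*(-5))*(-26) = (√(16 + 4)*(-5))*(-26) = (√20*(-5))*(-26) = ((2*√5)*(-5))*(-26) = -10*√5*(-26) = 260*√5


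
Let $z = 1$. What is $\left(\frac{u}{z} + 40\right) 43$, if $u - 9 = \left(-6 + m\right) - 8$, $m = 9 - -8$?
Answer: $2236$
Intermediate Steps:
$m = 17$ ($m = 9 + 8 = 17$)
$u = 12$ ($u = 9 + \left(\left(-6 + 17\right) - 8\right) = 9 + \left(11 - 8\right) = 9 + 3 = 12$)
$\left(\frac{u}{z} + 40\right) 43 = \left(\frac{12}{1} + 40\right) 43 = \left(12 \cdot 1 + 40\right) 43 = \left(12 + 40\right) 43 = 52 \cdot 43 = 2236$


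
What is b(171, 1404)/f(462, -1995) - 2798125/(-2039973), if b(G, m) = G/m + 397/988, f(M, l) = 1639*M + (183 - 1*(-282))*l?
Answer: 476958924961/347727677661 ≈ 1.3716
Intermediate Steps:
f(M, l) = 465*l + 1639*M (f(M, l) = 1639*M + (183 + 282)*l = 1639*M + 465*l = 465*l + 1639*M)
b(G, m) = 397/988 + G/m (b(G, m) = G/m + 397*(1/988) = G/m + 397/988 = 397/988 + G/m)
b(171, 1404)/f(462, -1995) - 2798125/(-2039973) = (397/988 + 171/1404)/(465*(-1995) + 1639*462) - 2798125/(-2039973) = (397/988 + 171*(1/1404))/(-927675 + 757218) - 2798125*(-1/2039973) = (397/988 + 19/156)/(-170457) + 2798125/2039973 = (388/741)*(-1/170457) + 2798125/2039973 = -388/126308637 + 2798125/2039973 = 476958924961/347727677661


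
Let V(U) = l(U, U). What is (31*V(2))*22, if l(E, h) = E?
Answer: 1364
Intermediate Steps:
V(U) = U
(31*V(2))*22 = (31*2)*22 = 62*22 = 1364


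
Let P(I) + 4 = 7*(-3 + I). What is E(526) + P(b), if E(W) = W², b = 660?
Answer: 281271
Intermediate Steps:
P(I) = -25 + 7*I (P(I) = -4 + 7*(-3 + I) = -4 + (-21 + 7*I) = -25 + 7*I)
E(526) + P(b) = 526² + (-25 + 7*660) = 276676 + (-25 + 4620) = 276676 + 4595 = 281271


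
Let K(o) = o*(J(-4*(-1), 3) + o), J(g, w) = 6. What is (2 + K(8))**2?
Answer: 12996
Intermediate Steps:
K(o) = o*(6 + o)
(2 + K(8))**2 = (2 + 8*(6 + 8))**2 = (2 + 8*14)**2 = (2 + 112)**2 = 114**2 = 12996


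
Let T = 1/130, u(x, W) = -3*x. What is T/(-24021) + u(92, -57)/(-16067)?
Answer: 861857413/50172902910 ≈ 0.017178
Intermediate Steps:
T = 1/130 ≈ 0.0076923
T/(-24021) + u(92, -57)/(-16067) = (1/130)/(-24021) - 3*92/(-16067) = (1/130)*(-1/24021) - 276*(-1/16067) = -1/3122730 + 276/16067 = 861857413/50172902910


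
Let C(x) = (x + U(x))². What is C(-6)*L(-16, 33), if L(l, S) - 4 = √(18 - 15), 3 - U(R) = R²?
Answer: 6084 + 1521*√3 ≈ 8718.5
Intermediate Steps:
U(R) = 3 - R²
L(l, S) = 4 + √3 (L(l, S) = 4 + √(18 - 15) = 4 + √3)
C(x) = (3 + x - x²)² (C(x) = (x + (3 - x²))² = (3 + x - x²)²)
C(-6)*L(-16, 33) = (3 - 6 - 1*(-6)²)²*(4 + √3) = (3 - 6 - 1*36)²*(4 + √3) = (3 - 6 - 36)²*(4 + √3) = (-39)²*(4 + √3) = 1521*(4 + √3) = 6084 + 1521*√3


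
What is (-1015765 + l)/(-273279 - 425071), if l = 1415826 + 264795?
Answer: -332428/349175 ≈ -0.95204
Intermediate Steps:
l = 1680621
(-1015765 + l)/(-273279 - 425071) = (-1015765 + 1680621)/(-273279 - 425071) = 664856/(-698350) = 664856*(-1/698350) = -332428/349175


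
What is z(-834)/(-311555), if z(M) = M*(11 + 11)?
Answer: 18348/311555 ≈ 0.058892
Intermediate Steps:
z(M) = 22*M (z(M) = M*22 = 22*M)
z(-834)/(-311555) = (22*(-834))/(-311555) = -18348*(-1/311555) = 18348/311555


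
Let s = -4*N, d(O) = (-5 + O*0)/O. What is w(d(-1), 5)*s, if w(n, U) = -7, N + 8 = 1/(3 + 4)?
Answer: -220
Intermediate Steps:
N = -55/7 (N = -8 + 1/(3 + 4) = -8 + 1/7 = -55/7 ≈ -7.8571)
d(O) = -5/O (d(O) = (-5 + 0)/O = -5/O)
s = 220/7 (s = -4*(-55/7) = 220/7 ≈ 31.429)
w(d(-1), 5)*s = -7*220/7 = -220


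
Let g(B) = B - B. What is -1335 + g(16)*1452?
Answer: -1335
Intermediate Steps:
g(B) = 0
-1335 + g(16)*1452 = -1335 + 0*1452 = -1335 + 0 = -1335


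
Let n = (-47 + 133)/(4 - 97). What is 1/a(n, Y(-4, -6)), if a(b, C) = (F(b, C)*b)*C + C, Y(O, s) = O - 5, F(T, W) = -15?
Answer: -31/4149 ≈ -0.0074717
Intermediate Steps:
Y(O, s) = -5 + O
n = -86/93 (n = 86/(-93) = 86*(-1/93) = -86/93 ≈ -0.92473)
a(b, C) = C - 15*C*b (a(b, C) = (-15*b)*C + C = -15*C*b + C = C - 15*C*b)
1/a(n, Y(-4, -6)) = 1/((-5 - 4)*(1 - 15*(-86/93))) = 1/(-9*(1 + 430/31)) = 1/(-9*461/31) = 1/(-4149/31) = -31/4149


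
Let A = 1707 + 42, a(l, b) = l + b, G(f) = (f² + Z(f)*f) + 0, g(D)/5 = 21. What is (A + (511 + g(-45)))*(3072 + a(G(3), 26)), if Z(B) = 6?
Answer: 7390625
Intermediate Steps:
g(D) = 105 (g(D) = 5*21 = 105)
G(f) = f² + 6*f (G(f) = (f² + 6*f) + 0 = f² + 6*f)
a(l, b) = b + l
A = 1749
(A + (511 + g(-45)))*(3072 + a(G(3), 26)) = (1749 + (511 + 105))*(3072 + (26 + 3*(6 + 3))) = (1749 + 616)*(3072 + (26 + 3*9)) = 2365*(3072 + (26 + 27)) = 2365*(3072 + 53) = 2365*3125 = 7390625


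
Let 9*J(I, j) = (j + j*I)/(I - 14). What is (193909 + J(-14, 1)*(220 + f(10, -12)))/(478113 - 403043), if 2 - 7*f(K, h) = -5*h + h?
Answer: 19004161/7356860 ≈ 2.5832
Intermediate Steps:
f(K, h) = 2/7 + 4*h/7 (f(K, h) = 2/7 - (-5*h + h)/7 = 2/7 - (-4)*h/7 = 2/7 + 4*h/7)
J(I, j) = (j + I*j)/(9*(-14 + I)) (J(I, j) = ((j + j*I)/(I - 14))/9 = ((j + I*j)/(-14 + I))/9 = (j + I*j)/(9*(-14 + I)))
(193909 + J(-14, 1)*(220 + f(10, -12)))/(478113 - 403043) = (193909 + ((⅑)*1*(1 - 14)/(-14 - 14))*(220 + (2/7 + (4/7)*(-12))))/(478113 - 403043) = (193909 + ((⅑)*1*(-13)/(-28))*(220 + (2/7 - 48/7)))/75070 = (193909 + ((⅑)*1*(-1/28)*(-13))*(220 - 46/7))*(1/75070) = (193909 + (13/252)*(1494/7))*(1/75070) = (193909 + 1079/98)*(1/75070) = (19004161/98)*(1/75070) = 19004161/7356860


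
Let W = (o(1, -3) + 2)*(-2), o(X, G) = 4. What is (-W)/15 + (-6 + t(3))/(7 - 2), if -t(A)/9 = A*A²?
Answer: -49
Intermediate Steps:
t(A) = -9*A³ (t(A) = -9*A*A² = -9*A³)
W = -12 (W = (4 + 2)*(-2) = 6*(-2) = -12)
(-W)/15 + (-6 + t(3))/(7 - 2) = (-1*(-12))/15 + (-6 - 9*3³)/(7 - 2) = (1/15)*12 + (-6 - 9*27)/5 = ⅘ + (-6 - 243)*(⅕) = ⅘ - 249*⅕ = ⅘ - 249/5 = -49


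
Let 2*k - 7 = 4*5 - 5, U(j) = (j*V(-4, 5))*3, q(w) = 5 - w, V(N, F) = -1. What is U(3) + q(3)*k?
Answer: 13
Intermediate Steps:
U(j) = -3*j (U(j) = (j*(-1))*3 = -j*3 = -3*j)
k = 11 (k = 7/2 + (4*5 - 5)/2 = 7/2 + (20 - 5)/2 = 7/2 + (1/2)*15 = 7/2 + 15/2 = 11)
U(3) + q(3)*k = -3*3 + (5 - 1*3)*11 = -9 + (5 - 3)*11 = -9 + 2*11 = -9 + 22 = 13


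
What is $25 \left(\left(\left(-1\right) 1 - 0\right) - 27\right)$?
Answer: $-700$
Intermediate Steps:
$25 \left(\left(\left(-1\right) 1 - 0\right) - 27\right) = 25 \left(\left(-1 + 0\right) - 27\right) = 25 \left(-1 - 27\right) = 25 \left(-28\right) = -700$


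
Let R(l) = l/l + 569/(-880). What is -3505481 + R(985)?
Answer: -3084822969/880 ≈ -3.5055e+6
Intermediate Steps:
R(l) = 311/880 (R(l) = 1 + 569*(-1/880) = 1 - 569/880 = 311/880)
-3505481 + R(985) = -3505481 + 311/880 = -3084822969/880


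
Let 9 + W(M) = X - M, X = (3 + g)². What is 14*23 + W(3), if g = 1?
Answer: 326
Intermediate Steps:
X = 16 (X = (3 + 1)² = 4² = 16)
W(M) = 7 - M (W(M) = -9 + (16 - M) = 7 - M)
14*23 + W(3) = 14*23 + (7 - 1*3) = 322 + (7 - 3) = 322 + 4 = 326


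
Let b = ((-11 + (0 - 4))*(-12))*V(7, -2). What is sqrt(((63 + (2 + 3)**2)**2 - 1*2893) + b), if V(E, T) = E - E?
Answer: 21*sqrt(11) ≈ 69.649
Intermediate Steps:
V(E, T) = 0
b = 0 (b = ((-11 + (0 - 4))*(-12))*0 = ((-11 - 4)*(-12))*0 = -15*(-12)*0 = 180*0 = 0)
sqrt(((63 + (2 + 3)**2)**2 - 1*2893) + b) = sqrt(((63 + (2 + 3)**2)**2 - 1*2893) + 0) = sqrt(((63 + 5**2)**2 - 2893) + 0) = sqrt(((63 + 25)**2 - 2893) + 0) = sqrt((88**2 - 2893) + 0) = sqrt((7744 - 2893) + 0) = sqrt(4851 + 0) = sqrt(4851) = 21*sqrt(11)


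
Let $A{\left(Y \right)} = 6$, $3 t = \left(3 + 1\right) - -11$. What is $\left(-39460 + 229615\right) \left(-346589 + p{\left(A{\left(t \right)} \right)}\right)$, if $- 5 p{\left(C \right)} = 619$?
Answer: $-65929172484$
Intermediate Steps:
$t = 5$ ($t = \frac{\left(3 + 1\right) - -11}{3} = \frac{4 + 11}{3} = \frac{1}{3} \cdot 15 = 5$)
$p{\left(C \right)} = - \frac{619}{5}$ ($p{\left(C \right)} = \left(- \frac{1}{5}\right) 619 = - \frac{619}{5}$)
$\left(-39460 + 229615\right) \left(-346589 + p{\left(A{\left(t \right)} \right)}\right) = \left(-39460 + 229615\right) \left(-346589 - \frac{619}{5}\right) = 190155 \left(- \frac{1733564}{5}\right) = -65929172484$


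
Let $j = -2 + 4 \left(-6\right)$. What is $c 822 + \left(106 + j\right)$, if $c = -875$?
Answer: $-719170$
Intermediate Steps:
$j = -26$ ($j = -2 - 24 = -26$)
$c 822 + \left(106 + j\right) = \left(-875\right) 822 + \left(106 - 26\right) = -719250 + 80 = -719170$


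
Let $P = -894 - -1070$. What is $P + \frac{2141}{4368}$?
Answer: $\frac{770909}{4368} \approx 176.49$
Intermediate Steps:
$P = 176$ ($P = -894 + 1070 = 176$)
$P + \frac{2141}{4368} = 176 + \frac{2141}{4368} = \frac{770909}{4368}$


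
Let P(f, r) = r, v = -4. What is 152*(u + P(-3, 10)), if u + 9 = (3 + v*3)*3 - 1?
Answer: -4104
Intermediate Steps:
u = -37 (u = -9 + ((3 - 4*3)*3 - 1) = -9 + ((3 - 12)*3 - 1) = -9 + (-9*3 - 1) = -9 + (-27 - 1) = -9 - 28 = -37)
152*(u + P(-3, 10)) = 152*(-37 + 10) = 152*(-27) = -4104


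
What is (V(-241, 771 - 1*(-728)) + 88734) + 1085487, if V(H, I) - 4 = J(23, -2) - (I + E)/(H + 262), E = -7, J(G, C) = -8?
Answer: 24657065/21 ≈ 1.1741e+6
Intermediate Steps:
V(H, I) = -4 - (-7 + I)/(262 + H) (V(H, I) = 4 + (-8 - (I - 7)/(H + 262)) = 4 + (-8 - (-7 + I)/(262 + H)) = -4 - (-7 + I)/(262 + H))
(V(-241, 771 - 1*(-728)) + 88734) + 1085487 = ((-1041 - (771 - 1*(-728)) - 4*(-241))/(262 - 241) + 88734) + 1085487 = ((-1041 - (771 + 728) + 964)/21 + 88734) + 1085487 = ((-1041 - 1*1499 + 964)/21 + 88734) + 1085487 = ((-1041 - 1499 + 964)/21 + 88734) + 1085487 = ((1/21)*(-1576) + 88734) + 1085487 = (-1576/21 + 88734) + 1085487 = 1861838/21 + 1085487 = 24657065/21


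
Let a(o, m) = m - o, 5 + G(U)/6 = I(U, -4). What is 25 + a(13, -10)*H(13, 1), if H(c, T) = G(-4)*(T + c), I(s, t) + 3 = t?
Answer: 23209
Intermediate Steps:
I(s, t) = -3 + t
G(U) = -72 (G(U) = -30 + 6*(-3 - 4) = -30 + 6*(-7) = -30 - 42 = -72)
H(c, T) = -72*T - 72*c (H(c, T) = -72*(T + c) = -72*T - 72*c)
25 + a(13, -10)*H(13, 1) = 25 + (-10 - 1*13)*(-72*1 - 72*13) = 25 + (-10 - 13)*(-72 - 936) = 25 - 23*(-1008) = 25 + 23184 = 23209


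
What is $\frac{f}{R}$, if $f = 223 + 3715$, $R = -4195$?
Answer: $- \frac{3938}{4195} \approx -0.93874$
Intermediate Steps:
$f = 3938$
$\frac{f}{R} = \frac{3938}{-4195} = 3938 \left(- \frac{1}{4195}\right) = - \frac{3938}{4195}$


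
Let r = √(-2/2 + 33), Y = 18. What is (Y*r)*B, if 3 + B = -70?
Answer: -5256*√2 ≈ -7433.1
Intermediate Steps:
B = -73 (B = -3 - 70 = -73)
r = 4*√2 (r = √(-2*½ + 33) = √(-1 + 33) = √32 = 4*√2 ≈ 5.6569)
(Y*r)*B = (18*(4*√2))*(-73) = (72*√2)*(-73) = -5256*√2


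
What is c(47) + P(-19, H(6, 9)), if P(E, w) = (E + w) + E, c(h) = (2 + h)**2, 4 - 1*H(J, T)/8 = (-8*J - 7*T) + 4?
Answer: 3251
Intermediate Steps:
H(J, T) = 56*T + 64*J (H(J, T) = 32 - 8*((-8*J - 7*T) + 4) = 32 - 8*(4 - 8*J - 7*T) = 32 + (-32 + 56*T + 64*J) = 56*T + 64*J)
P(E, w) = w + 2*E
c(47) + P(-19, H(6, 9)) = (2 + 47)**2 + ((56*9 + 64*6) + 2*(-19)) = 49**2 + ((504 + 384) - 38) = 2401 + (888 - 38) = 2401 + 850 = 3251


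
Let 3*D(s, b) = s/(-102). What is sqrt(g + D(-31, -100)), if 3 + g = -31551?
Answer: I*sqrt(328286762)/102 ≈ 177.63*I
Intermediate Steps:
g = -31554 (g = -3 - 31551 = -31554)
D(s, b) = -s/306 (D(s, b) = (s/(-102))/3 = (s*(-1/102))/3 = (-s/102)/3 = -s/306)
sqrt(g + D(-31, -100)) = sqrt(-31554 - 1/306*(-31)) = sqrt(-31554 + 31/306) = sqrt(-9655493/306) = I*sqrt(328286762)/102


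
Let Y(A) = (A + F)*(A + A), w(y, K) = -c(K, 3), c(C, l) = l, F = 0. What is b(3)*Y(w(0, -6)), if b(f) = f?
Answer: 54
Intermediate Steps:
w(y, K) = -3 (w(y, K) = -1*3 = -3)
Y(A) = 2*A² (Y(A) = (A + 0)*(A + A) = A*(2*A) = 2*A²)
b(3)*Y(w(0, -6)) = 3*(2*(-3)²) = 3*(2*9) = 3*18 = 54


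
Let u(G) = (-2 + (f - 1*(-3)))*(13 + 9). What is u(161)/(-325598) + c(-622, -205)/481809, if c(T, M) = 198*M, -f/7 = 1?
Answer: -2192070672/26146007797 ≈ -0.083840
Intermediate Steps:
f = -7 (f = -7*1 = -7)
u(G) = -132 (u(G) = (-2 + (-7 - 1*(-3)))*(13 + 9) = (-2 + (-7 + 3))*22 = (-2 - 4)*22 = -6*22 = -132)
u(161)/(-325598) + c(-622, -205)/481809 = -132/(-325598) + (198*(-205))/481809 = -132*(-1/325598) - 40590*1/481809 = 66/162799 - 13530/160603 = -2192070672/26146007797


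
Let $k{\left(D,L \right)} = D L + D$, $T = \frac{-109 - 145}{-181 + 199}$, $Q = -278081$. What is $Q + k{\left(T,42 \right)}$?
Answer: $- \frac{2508190}{9} \approx -2.7869 \cdot 10^{5}$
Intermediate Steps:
$T = - \frac{127}{9}$ ($T = - \frac{254}{18} = \left(-254\right) \frac{1}{18} = - \frac{127}{9} \approx -14.111$)
$k{\left(D,L \right)} = D + D L$
$Q + k{\left(T,42 \right)} = -278081 - \frac{127 \left(1 + 42\right)}{9} = -278081 - \frac{5461}{9} = - \frac{2508190}{9}$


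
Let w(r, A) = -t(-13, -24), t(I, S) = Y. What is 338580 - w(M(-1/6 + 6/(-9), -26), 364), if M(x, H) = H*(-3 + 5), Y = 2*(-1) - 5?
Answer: 338573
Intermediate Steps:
Y = -7 (Y = -2 - 5 = -7)
t(I, S) = -7
M(x, H) = 2*H (M(x, H) = H*2 = 2*H)
w(r, A) = 7 (w(r, A) = -1*(-7) = 7)
338580 - w(M(-1/6 + 6/(-9), -26), 364) = 338580 - 1*7 = 338580 - 7 = 338573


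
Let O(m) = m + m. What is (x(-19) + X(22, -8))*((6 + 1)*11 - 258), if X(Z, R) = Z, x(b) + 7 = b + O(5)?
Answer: -1086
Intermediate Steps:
O(m) = 2*m
x(b) = 3 + b (x(b) = -7 + (b + 2*5) = -7 + (b + 10) = -7 + (10 + b) = 3 + b)
(x(-19) + X(22, -8))*((6 + 1)*11 - 258) = ((3 - 19) + 22)*((6 + 1)*11 - 258) = (-16 + 22)*(7*11 - 258) = 6*(77 - 258) = 6*(-181) = -1086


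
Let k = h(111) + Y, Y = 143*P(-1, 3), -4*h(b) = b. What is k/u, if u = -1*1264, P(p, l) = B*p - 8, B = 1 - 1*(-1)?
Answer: 5831/5056 ≈ 1.1533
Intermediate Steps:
B = 2 (B = 1 + 1 = 2)
h(b) = -b/4
P(p, l) = -8 + 2*p (P(p, l) = 2*p - 8 = -8 + 2*p)
Y = -1430 (Y = 143*(-8 + 2*(-1)) = 143*(-8 - 2) = 143*(-10) = -1430)
u = -1264
k = -5831/4 (k = -¼*111 - 1430 = -111/4 - 1430 = -5831/4 ≈ -1457.8)
k/u = -5831/4/(-1264) = -5831/4*(-1/1264) = 5831/5056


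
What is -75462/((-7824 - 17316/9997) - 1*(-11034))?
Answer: -9671713/411193 ≈ -23.521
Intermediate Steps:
-75462/((-7824 - 17316/9997) - 1*(-11034)) = -75462/((-7824 - 17316/9997) + 11034) = -75462/((-7824 - 1*1332/769) + 11034) = -75462/((-7824 - 1332/769) + 11034) = -75462/(-6017988/769 + 11034) = -75462/2467158/769 = -75462*769/2467158 = -9671713/411193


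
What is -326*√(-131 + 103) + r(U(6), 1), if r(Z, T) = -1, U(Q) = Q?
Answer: -1 - 652*I*√7 ≈ -1.0 - 1725.0*I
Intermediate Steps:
-326*√(-131 + 103) + r(U(6), 1) = -326*√(-131 + 103) - 1 = -652*I*√7 - 1 = -1 - 652*I*√7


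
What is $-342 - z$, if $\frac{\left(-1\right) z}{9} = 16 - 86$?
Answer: $-972$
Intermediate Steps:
$z = 630$ ($z = - 9 \left(16 - 86\right) = \left(-9\right) \left(-70\right) = 630$)
$-342 - z = -342 - 630 = -972$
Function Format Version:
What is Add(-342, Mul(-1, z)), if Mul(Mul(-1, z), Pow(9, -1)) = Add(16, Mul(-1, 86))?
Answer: -972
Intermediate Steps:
z = 630 (z = Mul(-9, Add(16, Mul(-1, 86))) = Mul(-9, Add(16, -86)) = Mul(-9, -70) = 630)
Add(-342, Mul(-1, z)) = Add(-342, Mul(-1, 630)) = Add(-342, -630) = -972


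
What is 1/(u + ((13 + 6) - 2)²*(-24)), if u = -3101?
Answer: -1/10037 ≈ -9.9631e-5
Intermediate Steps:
1/(u + ((13 + 6) - 2)²*(-24)) = 1/(-3101 + ((13 + 6) - 2)²*(-24)) = 1/(-3101 + (19 - 2)²*(-24)) = 1/(-3101 + 17²*(-24)) = 1/(-3101 + 289*(-24)) = 1/(-3101 - 6936) = 1/(-10037) = -1/10037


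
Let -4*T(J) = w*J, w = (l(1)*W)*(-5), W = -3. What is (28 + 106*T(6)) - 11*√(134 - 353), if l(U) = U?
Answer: -2357 - 11*I*√219 ≈ -2357.0 - 162.79*I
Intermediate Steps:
w = 15 (w = (1*(-3))*(-5) = -3*(-5) = 15)
T(J) = -15*J/4
(28 + 106*T(6)) - 11*√(134 - 353) = (28 + 106*(-15/4*6)) - 11*√(134 - 353) = (28 + 106*(-45/2)) - 11*I*√219 = (28 - 2385) - 11*I*√219 = -2357 - 11*I*√219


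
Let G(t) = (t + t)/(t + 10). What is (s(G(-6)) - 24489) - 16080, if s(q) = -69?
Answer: -40638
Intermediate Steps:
G(t) = 2*t/(10 + t) (G(t) = (2*t)/(10 + t) = 2*t/(10 + t))
(s(G(-6)) - 24489) - 16080 = (-69 - 24489) - 16080 = -24558 - 16080 = -40638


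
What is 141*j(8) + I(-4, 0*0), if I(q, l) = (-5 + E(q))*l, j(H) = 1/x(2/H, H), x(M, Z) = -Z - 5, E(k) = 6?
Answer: -141/13 ≈ -10.846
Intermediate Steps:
x(M, Z) = -5 - Z
j(H) = 1/(-5 - H)
I(q, l) = l (I(q, l) = (-5 + 6)*l = 1*l = l)
141*j(8) + I(-4, 0*0) = 141*(-1/(5 + 8)) + 0*0 = 141*(-1/13) + 0 = -141/13 + 0 = -141/13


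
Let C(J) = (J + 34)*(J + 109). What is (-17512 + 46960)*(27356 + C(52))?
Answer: 1213316496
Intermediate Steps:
C(J) = (34 + J)*(109 + J)
(-17512 + 46960)*(27356 + C(52)) = (-17512 + 46960)*(27356 + (3706 + 52**2 + 143*52)) = 29448*(27356 + (3706 + 2704 + 7436)) = 29448*(27356 + 13846) = 29448*41202 = 1213316496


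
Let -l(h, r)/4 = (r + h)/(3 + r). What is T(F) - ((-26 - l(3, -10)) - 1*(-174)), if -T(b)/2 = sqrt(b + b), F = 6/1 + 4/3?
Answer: -152 - 4*sqrt(33)/3 ≈ -159.66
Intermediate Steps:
l(h, r) = -4*(h + r)/(3 + r) (l(h, r) = -4*(r + h)/(3 + r) = -4*(h + r)/(3 + r))
F = 22/3 (F = 6*1 + 4*(1/3) = 6 + 4/3 = 22/3 ≈ 7.3333)
T(b) = -2*sqrt(2)*sqrt(b) (T(b) = -2*sqrt(b + b) = -2*sqrt(2)*sqrt(b))
T(F) - ((-26 - l(3, -10)) - 1*(-174)) = -2*sqrt(2)*sqrt(22/3) - ((-26 - 4*(-1*3 - 1*(-10))/(3 - 10)) - 1*(-174)) = -2*sqrt(2)*sqrt(66)/3 - ((-26 - 4*(-3 + 10)/(-7)) + 174) = -4*sqrt(33)/3 - ((-26 - 4*(-1)*7/7) + 174) = -4*sqrt(33)/3 - ((-26 - 1*(-4)) + 174) = -4*sqrt(33)/3 - ((-26 + 4) + 174) = -4*sqrt(33)/3 - (-22 + 174) = -4*sqrt(33)/3 - 1*152 = -4*sqrt(33)/3 - 152 = -152 - 4*sqrt(33)/3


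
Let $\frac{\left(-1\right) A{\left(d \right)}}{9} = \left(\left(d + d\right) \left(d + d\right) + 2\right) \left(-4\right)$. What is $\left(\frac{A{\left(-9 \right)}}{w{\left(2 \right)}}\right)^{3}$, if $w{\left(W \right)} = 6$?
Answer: $7483530816$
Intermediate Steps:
$A{\left(d \right)} = 72 + 144 d^{2}$ ($A{\left(d \right)} = - 9 \left(\left(d + d\right) \left(d + d\right) + 2\right) \left(-4\right) = - 9 \left(2 d 2 d + 2\right) \left(-4\right) = - 9 \left(4 d^{2} + 2\right) \left(-4\right) = - 9 \left(2 + 4 d^{2}\right) \left(-4\right) = - 9 \left(-8 - 16 d^{2}\right) = 72 + 144 d^{2}$)
$\left(\frac{A{\left(-9 \right)}}{w{\left(2 \right)}}\right)^{3} = \left(\frac{72 + 144 \left(-9\right)^{2}}{6}\right)^{3} = \left(\left(72 + 144 \cdot 81\right) \frac{1}{6}\right)^{3} = \left(\left(72 + 11664\right) \frac{1}{6}\right)^{3} = \left(11736 \cdot \frac{1}{6}\right)^{3} = 1956^{3} = 7483530816$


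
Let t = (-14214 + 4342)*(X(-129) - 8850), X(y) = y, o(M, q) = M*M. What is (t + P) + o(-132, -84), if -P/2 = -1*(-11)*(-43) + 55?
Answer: 88658948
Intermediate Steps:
o(M, q) = M²
P = 836 (P = -2*(-1*(-11)*(-43) + 55) = -2*(11*(-43) + 55) = -2*(-473 + 55) = -2*(-418) = 836)
t = 88640688 (t = (-14214 + 4342)*(-129 - 8850) = -9872*(-8979) = 88640688)
(t + P) + o(-132, -84) = (88640688 + 836) + (-132)² = 88641524 + 17424 = 88658948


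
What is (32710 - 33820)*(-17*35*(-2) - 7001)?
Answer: 6450210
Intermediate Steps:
(32710 - 33820)*(-17*35*(-2) - 7001) = -1110*(-595*(-2) - 7001) = -1110*(1190 - 7001) = -1110*(-5811) = 6450210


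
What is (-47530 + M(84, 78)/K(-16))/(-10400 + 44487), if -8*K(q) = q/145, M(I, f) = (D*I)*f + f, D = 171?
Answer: 81186545/34087 ≈ 2381.7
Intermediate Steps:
M(I, f) = f + 171*I*f (M(I, f) = (171*I)*f + f = 171*I*f + f = f + 171*I*f)
K(q) = -q/1160 (K(q) = -q/(8*145) = -q/1160)
(-47530 + M(84, 78)/K(-16))/(-10400 + 44487) = (-47530 + (78*(1 + 171*84))/((-1/1160*(-16))))/(-10400 + 44487) = (-47530 + (78*(1 + 14364))/(2/145))/34087 = (-47530 + (78*14365)*(145/2))*(1/34087) = (-47530 + 1120470*(145/2))*(1/34087) = (-47530 + 81234075)*(1/34087) = 81186545*(1/34087) = 81186545/34087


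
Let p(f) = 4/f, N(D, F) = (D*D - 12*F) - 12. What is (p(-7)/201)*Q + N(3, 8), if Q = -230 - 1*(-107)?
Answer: -46267/469 ≈ -98.650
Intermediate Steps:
Q = -123 (Q = -230 + 107 = -123)
N(D, F) = -12 + D**2 - 12*F (N(D, F) = (D**2 - 12*F) - 12 = -12 + D**2 - 12*F)
(p(-7)/201)*Q + N(3, 8) = ((4/(-7))/201)*(-123) + (-12 + 3**2 - 12*8) = ((4*(-1/7))*(1/201))*(-123) + (-12 + 9 - 96) = -4/7*1/201*(-123) - 99 = -4/1407*(-123) - 99 = 164/469 - 99 = -46267/469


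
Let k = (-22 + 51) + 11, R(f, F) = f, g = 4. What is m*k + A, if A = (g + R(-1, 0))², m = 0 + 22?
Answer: 889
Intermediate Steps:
k = 40 (k = 29 + 11 = 40)
m = 22
A = 9 (A = (4 - 1)² = 3² = 9)
m*k + A = 22*40 + 9 = 880 + 9 = 889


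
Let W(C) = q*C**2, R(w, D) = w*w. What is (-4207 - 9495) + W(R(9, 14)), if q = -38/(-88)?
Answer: -478229/44 ≈ -10869.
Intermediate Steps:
q = 19/44 (q = -38*(-1/88) = 19/44 ≈ 0.43182)
R(w, D) = w**2
W(C) = 19*C**2/44
(-4207 - 9495) + W(R(9, 14)) = (-4207 - 9495) + 19*(9**2)**2/44 = -13702 + (19/44)*81**2 = -13702 + (19/44)*6561 = -13702 + 124659/44 = -478229/44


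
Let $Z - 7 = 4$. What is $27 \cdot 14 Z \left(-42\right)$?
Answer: $-174636$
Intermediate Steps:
$Z = 11$ ($Z = 7 + 4 = 11$)
$27 \cdot 14 Z \left(-42\right) = 27 \cdot 14 \cdot 11 \left(-42\right) = 27 \cdot 154 \left(-42\right) = 4158 \left(-42\right) = -174636$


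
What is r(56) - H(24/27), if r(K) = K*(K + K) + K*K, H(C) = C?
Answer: 84664/9 ≈ 9407.1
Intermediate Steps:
r(K) = 3*K**2 (r(K) = K*(2*K) + K**2 = 2*K**2 + K**2 = 3*K**2)
r(56) - H(24/27) = 3*56**2 - 24/27 = 3*3136 - 24/27 = 9408 - 1*8/9 = 9408 - 8/9 = 84664/9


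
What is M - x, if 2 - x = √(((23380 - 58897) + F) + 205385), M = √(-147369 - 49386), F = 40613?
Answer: -2 + √210481 + I*√196755 ≈ 456.78 + 443.57*I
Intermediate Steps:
M = I*√196755 (M = √(-196755) = I*√196755 ≈ 443.57*I)
x = 2 - √210481 (x = 2 - √(((23380 - 58897) + 40613) + 205385) = 2 - √((-35517 + 40613) + 205385) = 2 - √(5096 + 205385) = 2 - √210481 ≈ -456.78)
M - x = I*√196755 - (2 - √210481) = I*√196755 + (-2 + √210481) = -2 + √210481 + I*√196755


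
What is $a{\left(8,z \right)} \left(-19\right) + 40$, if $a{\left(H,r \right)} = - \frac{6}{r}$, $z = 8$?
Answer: $\frac{217}{4} \approx 54.25$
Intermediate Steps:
$a{\left(8,z \right)} \left(-19\right) + 40 = - \frac{6}{8} \left(-19\right) + 40 = \left(-6\right) \frac{1}{8} \left(-19\right) + 40 = \left(- \frac{3}{4}\right) \left(-19\right) + 40 = \frac{57}{4} + 40 = \frac{217}{4}$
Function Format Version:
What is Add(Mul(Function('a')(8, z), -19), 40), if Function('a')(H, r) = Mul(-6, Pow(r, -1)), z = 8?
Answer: Rational(217, 4) ≈ 54.250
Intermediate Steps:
Add(Mul(Function('a')(8, z), -19), 40) = Add(Mul(Mul(-6, Pow(8, -1)), -19), 40) = Add(Mul(Mul(-6, Rational(1, 8)), -19), 40) = Add(Mul(Rational(-3, 4), -19), 40) = Add(Rational(57, 4), 40) = Rational(217, 4)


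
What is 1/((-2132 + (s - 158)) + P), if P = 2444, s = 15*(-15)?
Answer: -1/71 ≈ -0.014085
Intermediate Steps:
s = -225
1/((-2132 + (s - 158)) + P) = 1/((-2132 + (-225 - 158)) + 2444) = 1/((-2132 - 383) + 2444) = 1/(-2515 + 2444) = 1/(-71) = -1/71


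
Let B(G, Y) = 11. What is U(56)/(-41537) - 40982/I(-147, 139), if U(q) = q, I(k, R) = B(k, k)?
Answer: -1702269950/456907 ≈ -3725.6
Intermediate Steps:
I(k, R) = 11
U(56)/(-41537) - 40982/I(-147, 139) = 56/(-41537) - 40982/11 = 56*(-1/41537) - 40982*1/11 = -56/41537 - 40982/11 = -1702269950/456907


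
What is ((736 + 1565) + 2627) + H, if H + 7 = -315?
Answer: 4606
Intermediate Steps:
H = -322 (H = -7 - 315 = -322)
((736 + 1565) + 2627) + H = ((736 + 1565) + 2627) - 322 = (2301 + 2627) - 322 = 4928 - 322 = 4606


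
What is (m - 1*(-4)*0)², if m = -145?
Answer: 21025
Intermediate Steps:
(m - 1*(-4)*0)² = (-145 - 1*(-4)*0)² = (-145 + 4*0)² = (-145 + 0)² = (-145)² = 21025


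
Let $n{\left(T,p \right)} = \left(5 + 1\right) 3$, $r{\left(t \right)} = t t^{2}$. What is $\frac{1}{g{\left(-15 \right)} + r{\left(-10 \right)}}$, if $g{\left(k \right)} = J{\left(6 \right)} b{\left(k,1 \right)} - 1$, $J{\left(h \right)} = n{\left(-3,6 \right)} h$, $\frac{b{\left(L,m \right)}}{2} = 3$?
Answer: $- \frac{1}{353} \approx -0.0028329$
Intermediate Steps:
$r{\left(t \right)} = t^{3}$
$b{\left(L,m \right)} = 6$ ($b{\left(L,m \right)} = 2 \cdot 3 = 6$)
$n{\left(T,p \right)} = 18$ ($n{\left(T,p \right)} = 6 \cdot 3 = 18$)
$J{\left(h \right)} = 18 h$
$g{\left(k \right)} = 647$ ($g{\left(k \right)} = 18 \cdot 6 \cdot 6 - 1 = 108 \cdot 6 - 1 = 648 - 1 = 647$)
$\frac{1}{g{\left(-15 \right)} + r{\left(-10 \right)}} = \frac{1}{647 + \left(-10\right)^{3}} = \frac{1}{647 - 1000} = \frac{1}{-353} = - \frac{1}{353}$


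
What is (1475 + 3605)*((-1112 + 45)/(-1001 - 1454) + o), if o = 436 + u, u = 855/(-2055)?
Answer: 148994676864/67267 ≈ 2.2150e+6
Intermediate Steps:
u = -57/137 (u = 855*(-1/2055) = -57/137 ≈ -0.41606)
o = 59675/137 (o = 436 - 57/137 = 59675/137 ≈ 435.58)
(1475 + 3605)*((-1112 + 45)/(-1001 - 1454) + o) = (1475 + 3605)*((-1112 + 45)/(-1001 - 1454) + 59675/137) = 5080*(-1067/(-2455) + 59675/137) = 5080*(-1067*(-1/2455) + 59675/137) = 5080*(1067/2455 + 59675/137) = 5080*(146648304/336335) = 148994676864/67267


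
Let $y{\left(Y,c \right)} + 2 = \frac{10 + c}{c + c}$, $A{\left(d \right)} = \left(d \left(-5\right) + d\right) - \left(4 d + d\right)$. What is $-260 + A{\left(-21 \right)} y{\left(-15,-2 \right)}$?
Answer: $-1016$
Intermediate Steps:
$A{\left(d \right)} = - 9 d$ ($A{\left(d \right)} = \left(- 5 d + d\right) - 5 d = - 4 d - 5 d = - 9 d$)
$y{\left(Y,c \right)} = -2 + \frac{10 + c}{2 c}$ ($y{\left(Y,c \right)} = -2 + \frac{10 + c}{c + c} = -2 + \frac{10 + c}{2 c}$)
$-260 + A{\left(-21 \right)} y{\left(-15,-2 \right)} = -260 + \left(-9\right) \left(-21\right) \left(- \frac{3}{2} + \frac{5}{-2}\right) = -260 + 189 \left(- \frac{3}{2} + 5 \left(- \frac{1}{2}\right)\right) = -260 + 189 \left(- \frac{3}{2} - \frac{5}{2}\right) = -260 + 189 \left(-4\right) = -260 - 756 = -1016$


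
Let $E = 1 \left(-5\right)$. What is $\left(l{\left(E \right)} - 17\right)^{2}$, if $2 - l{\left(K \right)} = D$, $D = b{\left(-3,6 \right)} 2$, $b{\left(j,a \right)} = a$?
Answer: $729$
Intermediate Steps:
$E = -5$
$D = 12$ ($D = 6 \cdot 2 = 12$)
$l{\left(K \right)} = -10$ ($l{\left(K \right)} = 2 - 12 = -10$)
$\left(l{\left(E \right)} - 17\right)^{2} = \left(-10 - 17\right)^{2} = \left(-27\right)^{2} = 729$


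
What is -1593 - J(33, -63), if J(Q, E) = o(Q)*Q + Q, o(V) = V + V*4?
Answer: -7071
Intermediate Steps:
o(V) = 5*V (o(V) = V + 4*V = 5*V)
J(Q, E) = Q + 5*Q**2 (J(Q, E) = (5*Q)*Q + Q = 5*Q**2 + Q = Q + 5*Q**2)
-1593 - J(33, -63) = -1593 - 33*(1 + 5*33) = -1593 - 33*(1 + 165) = -1593 - 33*166 = -1593 - 1*5478 = -1593 - 5478 = -7071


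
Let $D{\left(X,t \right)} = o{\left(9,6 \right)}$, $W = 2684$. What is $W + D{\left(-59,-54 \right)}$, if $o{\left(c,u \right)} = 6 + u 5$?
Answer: $2720$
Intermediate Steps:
$o{\left(c,u \right)} = 6 + 5 u$
$D{\left(X,t \right)} = 36$ ($D{\left(X,t \right)} = 6 + 5 \cdot 6 = 6 + 30 = 36$)
$W + D{\left(-59,-54 \right)} = 2684 + 36 = 2720$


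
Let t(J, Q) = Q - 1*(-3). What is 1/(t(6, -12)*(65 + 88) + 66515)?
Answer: 1/65138 ≈ 1.5352e-5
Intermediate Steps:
t(J, Q) = 3 + Q (t(J, Q) = Q + 3 = 3 + Q)
1/(t(6, -12)*(65 + 88) + 66515) = 1/((3 - 12)*(65 + 88) + 66515) = 1/(-9*153 + 66515) = 1/(-1377 + 66515) = 1/65138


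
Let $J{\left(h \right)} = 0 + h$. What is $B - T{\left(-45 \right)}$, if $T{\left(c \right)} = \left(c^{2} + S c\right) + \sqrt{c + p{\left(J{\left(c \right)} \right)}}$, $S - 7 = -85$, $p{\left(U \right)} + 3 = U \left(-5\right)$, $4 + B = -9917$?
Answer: $-15456 - \sqrt{177} \approx -15469.0$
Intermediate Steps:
$B = -9921$ ($B = -4 - 9917 = -9921$)
$J{\left(h \right)} = h$
$p{\left(U \right)} = -3 - 5 U$ ($p{\left(U \right)} = -3 + U \left(-5\right) = -3 - 5 U$)
$S = -78$ ($S = 7 - 85 = -78$)
$T{\left(c \right)} = c^{2} + \sqrt{-3 - 4 c} - 78 c$ ($T{\left(c \right)} = \left(c^{2} - 78 c\right) + \sqrt{c - \left(3 + 5 c\right)} = \left(c^{2} - 78 c\right) + \sqrt{-3 - 4 c} = c^{2} + \sqrt{-3 - 4 c} - 78 c$)
$B - T{\left(-45 \right)} = -9921 - \left(\left(-45\right)^{2} + \sqrt{-3 - -180} - -3510\right) = -9921 - \left(2025 + \sqrt{-3 + 180} + 3510\right) = -9921 - \left(2025 + \sqrt{177} + 3510\right) = -9921 - \left(5535 + \sqrt{177}\right) = -15456 - \sqrt{177}$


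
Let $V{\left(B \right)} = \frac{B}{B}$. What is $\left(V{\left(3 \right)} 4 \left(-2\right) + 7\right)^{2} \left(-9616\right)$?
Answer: $-9616$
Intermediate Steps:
$V{\left(B \right)} = 1$
$\left(V{\left(3 \right)} 4 \left(-2\right) + 7\right)^{2} \left(-9616\right) = \left(1 \cdot 4 \left(-2\right) + 7\right)^{2} \left(-9616\right) = \left(4 \left(-2\right) + 7\right)^{2} \left(-9616\right) = \left(-8 + 7\right)^{2} \left(-9616\right) = \left(-1\right)^{2} \left(-9616\right) = 1 \left(-9616\right) = -9616$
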